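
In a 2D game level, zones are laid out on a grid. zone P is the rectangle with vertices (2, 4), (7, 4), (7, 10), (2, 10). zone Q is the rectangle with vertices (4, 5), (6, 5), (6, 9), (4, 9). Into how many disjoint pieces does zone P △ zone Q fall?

zone P △ zone Q is a single connected region.

1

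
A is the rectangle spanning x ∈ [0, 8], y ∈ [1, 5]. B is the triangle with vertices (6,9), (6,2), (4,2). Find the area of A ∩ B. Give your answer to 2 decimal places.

4.71

The intersection is the polygon with vertices (6,5), (6,2), (4,2), (4.857,5).
By the shoelace formula its area is 4.71.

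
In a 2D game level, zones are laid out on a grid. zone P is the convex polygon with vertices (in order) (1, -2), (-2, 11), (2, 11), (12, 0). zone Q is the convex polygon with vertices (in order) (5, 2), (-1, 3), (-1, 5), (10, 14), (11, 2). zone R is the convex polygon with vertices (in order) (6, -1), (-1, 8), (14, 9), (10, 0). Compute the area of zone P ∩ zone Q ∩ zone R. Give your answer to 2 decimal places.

The intersection is the polygon with vertices (2.992,8.266), (4.4,8.36), (10.182,2), (5,2), (3.468,2.255), (0.426,6.167).
By the shoelace formula its area is 33.74.

33.74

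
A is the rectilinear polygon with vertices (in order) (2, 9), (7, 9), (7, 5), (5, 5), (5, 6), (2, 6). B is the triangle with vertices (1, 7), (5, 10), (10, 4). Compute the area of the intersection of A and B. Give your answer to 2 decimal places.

13.81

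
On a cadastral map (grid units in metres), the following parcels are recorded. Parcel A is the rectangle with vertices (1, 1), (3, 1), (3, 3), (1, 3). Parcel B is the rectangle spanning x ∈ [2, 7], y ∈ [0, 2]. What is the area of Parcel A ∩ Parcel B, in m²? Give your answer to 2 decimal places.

|Parcel A∩Parcel B|: x∈[2,3], y∈[1,2] → 1·1 = 1.

1.00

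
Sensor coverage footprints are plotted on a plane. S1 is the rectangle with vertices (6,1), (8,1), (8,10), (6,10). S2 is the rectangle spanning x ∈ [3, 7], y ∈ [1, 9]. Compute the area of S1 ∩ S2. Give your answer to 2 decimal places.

8.00

|S1∩S2|: x∈[6,7], y∈[1,9] → 1·8 = 8.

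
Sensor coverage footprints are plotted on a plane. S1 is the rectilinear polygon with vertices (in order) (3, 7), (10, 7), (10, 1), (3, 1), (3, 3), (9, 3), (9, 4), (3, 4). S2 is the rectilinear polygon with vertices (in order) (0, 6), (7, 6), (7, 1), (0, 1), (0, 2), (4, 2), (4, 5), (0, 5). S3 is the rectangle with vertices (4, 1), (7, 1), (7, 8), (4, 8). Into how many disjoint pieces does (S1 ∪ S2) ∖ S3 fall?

(S1 ∪ S2) ∖ S3 splits into 3 disjoint pieces (area 16, area 5, area 6).

3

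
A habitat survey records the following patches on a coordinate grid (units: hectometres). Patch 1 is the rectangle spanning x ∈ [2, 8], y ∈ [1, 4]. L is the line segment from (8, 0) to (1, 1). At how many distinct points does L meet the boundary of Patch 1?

0

The segment lies entirely outside Patch 1 and never meets its boundary.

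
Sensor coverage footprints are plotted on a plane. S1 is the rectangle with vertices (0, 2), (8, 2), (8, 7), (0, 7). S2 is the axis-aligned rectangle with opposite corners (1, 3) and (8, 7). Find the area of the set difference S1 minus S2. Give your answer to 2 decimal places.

12.00

|S1∩S2|: x∈[1,8], y∈[3,7] → 7·4 = 28.
|S1| = 40.
|S1 ∖ S2| = |S1| − |S1∩S2| = 40 − 28 = 12.00.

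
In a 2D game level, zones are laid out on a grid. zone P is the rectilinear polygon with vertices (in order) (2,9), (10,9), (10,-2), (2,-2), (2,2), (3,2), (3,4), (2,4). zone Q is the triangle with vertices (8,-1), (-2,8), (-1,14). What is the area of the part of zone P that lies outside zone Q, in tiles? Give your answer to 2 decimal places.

72.34

|zone P| = 86, |zone P∩zone Q| = 13.6611.
|zone P ∖ zone Q| = |zone P| − |zone P∩zone Q| = 86 − 13.6611 = 72.34.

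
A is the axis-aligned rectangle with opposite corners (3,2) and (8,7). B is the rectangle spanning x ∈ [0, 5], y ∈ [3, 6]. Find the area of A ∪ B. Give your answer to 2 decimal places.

By inclusion–exclusion:
Individual areas: |A| = 25, |B| = 15.
|A∩B|: x∈[3,5], y∈[3,6] → 2·3 = 6.
|A ∪ B| = 40 − 6 = 34.00.

34.00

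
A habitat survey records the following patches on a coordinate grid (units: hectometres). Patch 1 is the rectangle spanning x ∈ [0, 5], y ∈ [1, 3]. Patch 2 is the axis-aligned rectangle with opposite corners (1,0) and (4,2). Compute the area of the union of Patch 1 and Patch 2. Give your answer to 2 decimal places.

By inclusion–exclusion:
Individual areas: |Patch 1| = 10, |Patch 2| = 6.
|Patch 1∩Patch 2|: x∈[1,4], y∈[1,2] → 3·1 = 3.
|Patch 1 ∪ Patch 2| = 16 − 3 = 13.00.

13.00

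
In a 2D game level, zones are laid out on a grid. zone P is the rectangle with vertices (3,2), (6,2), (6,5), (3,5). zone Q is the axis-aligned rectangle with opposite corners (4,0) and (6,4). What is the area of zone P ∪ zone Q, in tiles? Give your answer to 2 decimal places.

By inclusion–exclusion:
Individual areas: |zone P| = 9, |zone Q| = 8.
|zone P∩zone Q|: x∈[4,6], y∈[2,4] → 2·2 = 4.
|zone P ∪ zone Q| = 17 − 4 = 13.00.

13.00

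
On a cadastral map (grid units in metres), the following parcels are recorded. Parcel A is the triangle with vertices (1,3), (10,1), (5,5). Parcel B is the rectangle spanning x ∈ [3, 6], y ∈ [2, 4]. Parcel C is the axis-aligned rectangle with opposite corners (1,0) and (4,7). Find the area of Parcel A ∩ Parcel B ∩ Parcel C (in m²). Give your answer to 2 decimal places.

The intersection is the polygon with vertices (3,4), (4,4), (4,2.333), (3,2.556).
By the shoelace formula its area is 1.56.

1.56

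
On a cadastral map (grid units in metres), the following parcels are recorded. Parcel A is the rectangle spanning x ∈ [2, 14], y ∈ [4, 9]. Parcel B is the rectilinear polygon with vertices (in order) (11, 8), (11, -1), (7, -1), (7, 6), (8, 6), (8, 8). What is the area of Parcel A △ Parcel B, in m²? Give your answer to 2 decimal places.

|Parcel A| = 60, |Parcel B| = 34, |Parcel A∩Parcel B| = 14.
|Parcel A △ Parcel B| = |Parcel A| + |Parcel B| − 2·|Parcel A∩Parcel B| = 60 + 34 − 28 = 66.00.

66.00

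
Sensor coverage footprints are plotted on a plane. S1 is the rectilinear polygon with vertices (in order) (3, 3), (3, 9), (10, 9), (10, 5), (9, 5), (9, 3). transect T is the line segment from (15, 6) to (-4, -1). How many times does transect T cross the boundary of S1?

2

The segment meets the boundary at (6.857,3), (9,3.789).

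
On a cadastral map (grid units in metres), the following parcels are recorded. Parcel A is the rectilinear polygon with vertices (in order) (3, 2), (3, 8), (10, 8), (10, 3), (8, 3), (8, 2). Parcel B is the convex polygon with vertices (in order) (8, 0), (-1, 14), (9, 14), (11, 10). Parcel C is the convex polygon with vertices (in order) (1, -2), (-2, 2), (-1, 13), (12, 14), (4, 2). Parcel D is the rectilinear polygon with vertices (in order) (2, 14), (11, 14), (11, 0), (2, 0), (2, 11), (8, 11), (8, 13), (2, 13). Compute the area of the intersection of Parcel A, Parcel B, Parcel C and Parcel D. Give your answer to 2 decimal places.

10.08

The intersection is the polygon with vertices (5.382,4.073), (3,7.778), (3,8), (8,8).
By the shoelace formula its area is 10.08.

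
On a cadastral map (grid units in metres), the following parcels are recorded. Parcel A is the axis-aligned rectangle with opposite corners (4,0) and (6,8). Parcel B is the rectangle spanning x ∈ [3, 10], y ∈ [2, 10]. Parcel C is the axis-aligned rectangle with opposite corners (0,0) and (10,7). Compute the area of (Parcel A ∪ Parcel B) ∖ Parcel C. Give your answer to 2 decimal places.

|Parcel A ∪ Parcel B| = 60.
|(Parcel A ∪ Parcel B) ∩ Parcel C| = 39.
|(Parcel A ∪ Parcel B) ∖ Parcel C| = 60 − 39 = 21.00.

21.00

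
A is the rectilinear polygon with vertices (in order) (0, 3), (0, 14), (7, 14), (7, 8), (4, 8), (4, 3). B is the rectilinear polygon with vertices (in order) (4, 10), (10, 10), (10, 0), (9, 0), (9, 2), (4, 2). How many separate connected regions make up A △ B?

1

A △ B is a single connected region.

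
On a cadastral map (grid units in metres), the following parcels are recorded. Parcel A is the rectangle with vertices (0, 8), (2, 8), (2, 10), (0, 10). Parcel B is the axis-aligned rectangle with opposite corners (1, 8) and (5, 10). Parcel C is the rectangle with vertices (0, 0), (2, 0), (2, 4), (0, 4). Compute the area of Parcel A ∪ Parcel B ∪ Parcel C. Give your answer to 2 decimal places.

By inclusion–exclusion:
Individual areas: |Parcel A| = 4, |Parcel B| = 8, |Parcel C| = 8.
|Parcel A∩Parcel B|: x∈[1,2], y∈[8,10] → 1·2 = 2.
|Parcel A∩Parcel C| = 0 (no overlap).
|Parcel B∩Parcel C| = 0 (no overlap).
|Parcel A∩Parcel B∩Parcel C| = 0.
|Parcel A ∪ Parcel B ∪ Parcel C| = 20 − 2 + 0 = 18.00.

18.00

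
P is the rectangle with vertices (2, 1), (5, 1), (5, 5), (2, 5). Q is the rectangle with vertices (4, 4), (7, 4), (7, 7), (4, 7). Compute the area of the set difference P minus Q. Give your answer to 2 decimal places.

|P∩Q|: x∈[4,5], y∈[4,5] → 1·1 = 1.
|P| = 12.
|P ∖ Q| = |P| − |P∩Q| = 12 − 1 = 11.00.

11.00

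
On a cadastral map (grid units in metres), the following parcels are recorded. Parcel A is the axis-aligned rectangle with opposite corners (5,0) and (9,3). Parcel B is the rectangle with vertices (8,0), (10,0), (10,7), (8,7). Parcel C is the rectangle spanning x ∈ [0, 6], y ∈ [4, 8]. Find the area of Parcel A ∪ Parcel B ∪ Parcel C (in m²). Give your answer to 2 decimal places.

47.00

By inclusion–exclusion:
Individual areas: |Parcel A| = 12, |Parcel B| = 14, |Parcel C| = 24.
|Parcel A∩Parcel B|: x∈[8,9], y∈[0,3] → 1·3 = 3.
|Parcel A∩Parcel C| = 0 (no overlap).
|Parcel B∩Parcel C| = 0 (no overlap).
|Parcel A∩Parcel B∩Parcel C| = 0.
|Parcel A ∪ Parcel B ∪ Parcel C| = 50 − 3 + 0 = 47.00.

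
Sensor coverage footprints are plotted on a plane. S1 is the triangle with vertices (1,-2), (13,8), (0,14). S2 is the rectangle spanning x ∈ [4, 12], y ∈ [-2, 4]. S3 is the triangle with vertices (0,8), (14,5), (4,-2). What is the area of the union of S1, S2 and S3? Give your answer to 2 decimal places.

149.18

By inclusion–exclusion:
Individual areas: |S1| = 101, |S2| = 48, |S3| = 64.
|S1∩S2| = 7.35.
|S1∩S3| = 38.216.
|S2∩S3| = 25.6.
|S1∩S2∩S3| = 7.35.
|S1 ∪ S2 ∪ S3| = 213 − 71.166 + 7.35 = 149.18.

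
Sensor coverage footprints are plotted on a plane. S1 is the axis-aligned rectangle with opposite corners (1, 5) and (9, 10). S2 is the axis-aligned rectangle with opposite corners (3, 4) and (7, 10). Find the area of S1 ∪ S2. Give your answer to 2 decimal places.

44.00

By inclusion–exclusion:
Individual areas: |S1| = 40, |S2| = 24.
|S1∩S2|: x∈[3,7], y∈[5,10] → 4·5 = 20.
|S1 ∪ S2| = 64 − 20 = 44.00.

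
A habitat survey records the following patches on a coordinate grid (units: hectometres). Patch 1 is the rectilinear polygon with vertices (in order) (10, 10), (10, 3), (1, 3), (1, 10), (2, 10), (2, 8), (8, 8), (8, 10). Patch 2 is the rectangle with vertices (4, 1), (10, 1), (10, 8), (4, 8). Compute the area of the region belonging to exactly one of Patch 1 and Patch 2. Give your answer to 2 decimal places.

|Patch 1| = 51, |Patch 2| = 42, |Patch 1∩Patch 2| = 30.
|Patch 1 △ Patch 2| = |Patch 1| + |Patch 2| − 2·|Patch 1∩Patch 2| = 51 + 42 − 60 = 33.00.

33.00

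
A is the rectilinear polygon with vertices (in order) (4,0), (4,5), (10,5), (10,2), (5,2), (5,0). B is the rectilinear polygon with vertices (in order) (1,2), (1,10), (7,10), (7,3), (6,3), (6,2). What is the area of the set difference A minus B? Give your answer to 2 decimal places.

|A| = 20, |A∩B| = 8.
|A ∖ B| = |A| − |A∩B| = 20 − 8 = 12.00.

12.00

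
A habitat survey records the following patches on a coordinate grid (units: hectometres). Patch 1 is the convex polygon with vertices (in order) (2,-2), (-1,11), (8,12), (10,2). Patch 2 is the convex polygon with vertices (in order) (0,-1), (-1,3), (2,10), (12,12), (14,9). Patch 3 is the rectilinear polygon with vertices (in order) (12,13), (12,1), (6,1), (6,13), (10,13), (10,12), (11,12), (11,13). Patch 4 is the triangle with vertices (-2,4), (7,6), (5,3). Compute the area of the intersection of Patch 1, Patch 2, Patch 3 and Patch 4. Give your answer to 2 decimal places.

0.64

The intersection is the polygon with vertices (6,5.778), (7,6), (6,4.5).
By the shoelace formula its area is 0.64.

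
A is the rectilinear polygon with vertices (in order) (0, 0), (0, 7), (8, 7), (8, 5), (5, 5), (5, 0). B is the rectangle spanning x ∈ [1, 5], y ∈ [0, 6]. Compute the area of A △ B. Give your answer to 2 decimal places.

|A| = 41, |B| = 24, |A∩B| = 24.
|A △ B| = |A| + |B| − 2·|A∩B| = 41 + 24 − 48 = 17.00.

17.00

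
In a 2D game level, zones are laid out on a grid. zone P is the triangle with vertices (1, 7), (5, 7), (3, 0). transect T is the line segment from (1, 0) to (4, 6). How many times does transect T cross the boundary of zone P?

The segment meets the boundary at (2.273,2.545).

1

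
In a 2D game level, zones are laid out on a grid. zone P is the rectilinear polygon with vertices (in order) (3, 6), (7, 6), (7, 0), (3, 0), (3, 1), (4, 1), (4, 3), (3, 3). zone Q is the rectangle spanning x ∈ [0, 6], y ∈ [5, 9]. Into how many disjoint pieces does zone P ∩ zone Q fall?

1

zone P ∩ zone Q is a single connected region.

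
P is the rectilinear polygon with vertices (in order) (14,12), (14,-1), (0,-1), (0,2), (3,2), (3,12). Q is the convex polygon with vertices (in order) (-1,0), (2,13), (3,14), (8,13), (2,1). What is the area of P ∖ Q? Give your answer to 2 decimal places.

|P| = 152, |P∩Q| = 23.1667.
|P ∖ Q| = |P| − |P∩Q| = 152 − 23.1667 = 128.83.

128.83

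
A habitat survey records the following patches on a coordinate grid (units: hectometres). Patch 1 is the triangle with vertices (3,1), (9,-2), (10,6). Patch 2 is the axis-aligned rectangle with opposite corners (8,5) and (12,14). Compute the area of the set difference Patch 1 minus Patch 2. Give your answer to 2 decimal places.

24.86

|Patch 1| = 25.5, |Patch 1∩Patch 2| = 0.6375.
|Patch 1 ∖ Patch 2| = |Patch 1| − |Patch 1∩Patch 2| = 25.5 − 0.6375 = 24.86.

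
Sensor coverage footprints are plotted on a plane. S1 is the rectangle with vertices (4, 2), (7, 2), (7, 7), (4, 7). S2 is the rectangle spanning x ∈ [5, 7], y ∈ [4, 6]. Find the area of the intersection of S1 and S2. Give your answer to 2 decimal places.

4.00

|S1∩S2|: x∈[5,7], y∈[4,6] → 2·2 = 4.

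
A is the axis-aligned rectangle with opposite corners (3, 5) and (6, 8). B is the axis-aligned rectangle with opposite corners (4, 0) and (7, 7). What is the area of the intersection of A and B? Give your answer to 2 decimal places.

|A∩B|: x∈[4,6], y∈[5,7] → 2·2 = 4.

4.00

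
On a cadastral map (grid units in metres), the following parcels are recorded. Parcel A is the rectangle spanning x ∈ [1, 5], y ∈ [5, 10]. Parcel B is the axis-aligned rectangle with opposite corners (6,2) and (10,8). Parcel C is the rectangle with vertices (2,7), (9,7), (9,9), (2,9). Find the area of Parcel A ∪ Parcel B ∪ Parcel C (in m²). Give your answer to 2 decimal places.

49.00

By inclusion–exclusion:
Individual areas: |Parcel A| = 20, |Parcel B| = 24, |Parcel C| = 14.
|Parcel A∩Parcel B| = 0 (no overlap).
|Parcel A∩Parcel C|: x∈[2,5], y∈[7,9] → 3·2 = 6.
|Parcel B∩Parcel C|: x∈[6,9], y∈[7,8] → 3·1 = 3.
|Parcel A∩Parcel B∩Parcel C| = 0.
|Parcel A ∪ Parcel B ∪ Parcel C| = 58 − 9 + 0 = 49.00.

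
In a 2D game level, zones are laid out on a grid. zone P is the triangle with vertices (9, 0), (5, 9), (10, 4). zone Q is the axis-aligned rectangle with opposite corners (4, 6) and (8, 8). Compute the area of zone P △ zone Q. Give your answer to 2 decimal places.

16.06

|zone P| = 12.5, |zone Q| = 8, |zone P∩zone Q| = 2.2222.
|zone P △ zone Q| = |zone P| + |zone Q| − 2·|zone P∩zone Q| = 12.5 + 8 − 4.4444 = 16.06.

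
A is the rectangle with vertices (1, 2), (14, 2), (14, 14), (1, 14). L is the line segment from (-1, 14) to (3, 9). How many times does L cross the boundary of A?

The segment meets the boundary at (1,11.5).

1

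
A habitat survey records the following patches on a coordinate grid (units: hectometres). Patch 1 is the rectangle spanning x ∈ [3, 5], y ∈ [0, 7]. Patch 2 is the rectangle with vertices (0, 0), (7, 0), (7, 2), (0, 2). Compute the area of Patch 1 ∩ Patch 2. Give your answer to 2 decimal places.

4.00

|Patch 1∩Patch 2|: x∈[3,5], y∈[0,2] → 2·2 = 4.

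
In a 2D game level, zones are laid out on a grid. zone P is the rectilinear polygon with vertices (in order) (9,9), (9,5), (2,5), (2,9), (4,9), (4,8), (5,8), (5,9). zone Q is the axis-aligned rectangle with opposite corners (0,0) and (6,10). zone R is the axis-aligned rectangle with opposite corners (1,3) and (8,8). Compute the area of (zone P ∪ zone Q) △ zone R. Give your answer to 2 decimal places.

45.00

|zone P ∪ zone Q| = 72.
|(zone P ∪ zone Q) ∩ zone R| = 31.
|(zone P ∪ zone Q) △ zone R| = 72 + 35 − 62 = 45.00.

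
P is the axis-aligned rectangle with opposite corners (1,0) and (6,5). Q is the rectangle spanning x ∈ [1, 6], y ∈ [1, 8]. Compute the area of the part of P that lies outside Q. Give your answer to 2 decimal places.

5.00

|P∩Q|: x∈[1,6], y∈[1,5] → 5·4 = 20.
|P| = 25.
|P ∖ Q| = |P| − |P∩Q| = 25 − 20 = 5.00.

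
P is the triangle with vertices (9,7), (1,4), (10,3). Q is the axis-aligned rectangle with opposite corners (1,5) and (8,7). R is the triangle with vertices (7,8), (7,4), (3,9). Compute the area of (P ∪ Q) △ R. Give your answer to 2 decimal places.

28.78

|P ∪ Q| = 27.9792.
|(P ∪ Q) ∩ R| = 3.6.
|(P ∪ Q) △ R| = 27.9792 + 8 − 7.2 = 28.78.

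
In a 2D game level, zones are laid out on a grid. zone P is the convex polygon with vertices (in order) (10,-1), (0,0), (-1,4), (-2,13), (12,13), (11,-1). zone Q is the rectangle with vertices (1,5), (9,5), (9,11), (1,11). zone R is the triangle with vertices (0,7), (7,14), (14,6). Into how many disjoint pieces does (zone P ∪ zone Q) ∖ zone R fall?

2

(zone P ∪ zone Q) ∖ zone R splits into 2 disjoint pieces (area 114.0279, area 8.9894).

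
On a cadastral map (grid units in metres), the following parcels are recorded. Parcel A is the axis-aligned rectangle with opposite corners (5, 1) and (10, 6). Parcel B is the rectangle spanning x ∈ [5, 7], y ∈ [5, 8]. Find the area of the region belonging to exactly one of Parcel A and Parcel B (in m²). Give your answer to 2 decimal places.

|Parcel A∩Parcel B|: x∈[5,7], y∈[5,6] → 2·1 = 2.
|Parcel A △ Parcel B| = |Parcel A| + |Parcel B| − 2·|Parcel A∩Parcel B| = 25 + 6 − 4 = 27.00.

27.00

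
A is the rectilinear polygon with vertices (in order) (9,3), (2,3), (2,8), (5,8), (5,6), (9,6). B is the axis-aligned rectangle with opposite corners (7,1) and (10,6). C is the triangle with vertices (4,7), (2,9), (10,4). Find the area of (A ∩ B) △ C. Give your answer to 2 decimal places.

8.00

|A ∩ B| = 6.
|(A ∩ B) ∩ C| = 0.5.
|(A ∩ B) △ C| = 6 + 3 − 1 = 8.00.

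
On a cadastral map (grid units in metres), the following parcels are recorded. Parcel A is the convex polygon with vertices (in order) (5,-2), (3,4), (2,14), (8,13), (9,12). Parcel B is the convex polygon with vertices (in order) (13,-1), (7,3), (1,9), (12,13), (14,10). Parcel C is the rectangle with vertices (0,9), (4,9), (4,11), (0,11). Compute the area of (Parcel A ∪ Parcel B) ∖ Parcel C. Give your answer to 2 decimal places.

127.86

|Parcel A ∪ Parcel B| = 131.4515.
|(Parcel A ∪ Parcel B) ∩ Parcel C| = 3.5947.
|(Parcel A ∪ Parcel B) ∖ Parcel C| = 131.4515 − 3.5947 = 127.86.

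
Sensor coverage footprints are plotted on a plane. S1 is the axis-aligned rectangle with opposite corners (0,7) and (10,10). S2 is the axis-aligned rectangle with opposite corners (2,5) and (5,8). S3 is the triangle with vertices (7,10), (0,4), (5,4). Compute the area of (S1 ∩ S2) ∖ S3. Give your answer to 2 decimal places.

|S1 ∩ S2| = 3.
|(S1 ∩ S2) ∩ S3| = 0.9167.
|(S1 ∩ S2) ∖ S3| = 3 − 0.9167 = 2.08.

2.08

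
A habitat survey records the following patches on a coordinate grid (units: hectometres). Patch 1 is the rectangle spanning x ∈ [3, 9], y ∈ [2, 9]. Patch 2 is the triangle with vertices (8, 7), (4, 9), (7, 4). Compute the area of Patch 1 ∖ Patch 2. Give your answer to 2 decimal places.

35.00

|Patch 1| = 42, |Patch 1∩Patch 2| = 7.
|Patch 1 ∖ Patch 2| = |Patch 1| − |Patch 1∩Patch 2| = 42 − 7 = 35.00.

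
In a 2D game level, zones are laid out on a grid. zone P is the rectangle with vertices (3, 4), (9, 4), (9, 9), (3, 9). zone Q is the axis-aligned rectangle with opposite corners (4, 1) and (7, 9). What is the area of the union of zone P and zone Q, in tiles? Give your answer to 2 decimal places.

39.00

By inclusion–exclusion:
Individual areas: |zone P| = 30, |zone Q| = 24.
|zone P∩zone Q|: x∈[4,7], y∈[4,9] → 3·5 = 15.
|zone P ∪ zone Q| = 54 − 15 = 39.00.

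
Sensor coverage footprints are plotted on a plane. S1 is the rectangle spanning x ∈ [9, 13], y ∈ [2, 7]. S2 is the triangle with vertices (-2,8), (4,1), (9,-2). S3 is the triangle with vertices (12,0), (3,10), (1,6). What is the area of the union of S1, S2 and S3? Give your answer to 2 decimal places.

By inclusion–exclusion:
Individual areas: |S1| = 20, |S2| = 8.5, |S3| = 28.
|S1∩S2| = 0.
|S1∩S3| = 0.8.
|S2∩S3| = 0.
|S1∩S2∩S3| = 0.
|S1 ∪ S2 ∪ S3| = 56.5 − 0.8 + 0 = 55.70.

55.70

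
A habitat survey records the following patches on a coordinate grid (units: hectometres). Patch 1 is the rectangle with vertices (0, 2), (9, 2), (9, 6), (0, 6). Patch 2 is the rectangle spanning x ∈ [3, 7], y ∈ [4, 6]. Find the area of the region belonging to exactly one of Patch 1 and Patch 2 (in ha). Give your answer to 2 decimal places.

|Patch 1∩Patch 2|: x∈[3,7], y∈[4,6] → 4·2 = 8.
|Patch 1 △ Patch 2| = |Patch 1| + |Patch 2| − 2·|Patch 1∩Patch 2| = 36 + 8 − 16 = 28.00.

28.00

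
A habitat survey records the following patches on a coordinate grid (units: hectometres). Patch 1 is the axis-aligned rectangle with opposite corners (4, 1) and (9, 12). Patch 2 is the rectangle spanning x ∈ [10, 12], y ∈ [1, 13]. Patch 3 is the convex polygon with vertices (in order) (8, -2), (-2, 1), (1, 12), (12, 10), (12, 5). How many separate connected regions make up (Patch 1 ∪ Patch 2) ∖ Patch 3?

(Patch 1 ∪ Patch 2) ∖ Patch 3 splits into 3 disjoint pieces (area 5, area 4.5, area 5.6364).

3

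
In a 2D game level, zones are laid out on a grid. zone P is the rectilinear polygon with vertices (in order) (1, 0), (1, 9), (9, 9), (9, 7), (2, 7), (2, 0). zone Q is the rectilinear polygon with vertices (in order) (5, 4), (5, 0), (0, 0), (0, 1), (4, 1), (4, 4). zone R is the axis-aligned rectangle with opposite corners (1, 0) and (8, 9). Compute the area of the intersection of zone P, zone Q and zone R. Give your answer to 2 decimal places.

1.00

The intersection is the polygon with vertices (2,1), (2,0), (1,0), (1,1).
By the shoelace formula its area is 1.00.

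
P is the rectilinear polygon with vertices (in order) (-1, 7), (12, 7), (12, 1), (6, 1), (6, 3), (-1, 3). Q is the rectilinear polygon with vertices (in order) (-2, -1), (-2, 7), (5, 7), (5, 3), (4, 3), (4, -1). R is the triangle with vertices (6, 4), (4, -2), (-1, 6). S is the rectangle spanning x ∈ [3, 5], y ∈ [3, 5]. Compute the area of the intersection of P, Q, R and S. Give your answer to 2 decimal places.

The intersection is the polygon with vertices (4,3), (3,3), (3,4.857), (5,4.286), (5,3).
By the shoelace formula its area is 3.14.

3.14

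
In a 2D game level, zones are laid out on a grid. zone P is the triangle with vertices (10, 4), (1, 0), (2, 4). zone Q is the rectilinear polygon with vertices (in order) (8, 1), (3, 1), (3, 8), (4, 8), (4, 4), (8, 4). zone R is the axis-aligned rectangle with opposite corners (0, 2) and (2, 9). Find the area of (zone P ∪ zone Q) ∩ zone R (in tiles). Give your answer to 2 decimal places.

0.50

The region (zone P ∪ zone Q) ∩ zone R is the polygon with vertices (2,4), (2,2), (1.5,2).
By the shoelace formula its area is 0.50.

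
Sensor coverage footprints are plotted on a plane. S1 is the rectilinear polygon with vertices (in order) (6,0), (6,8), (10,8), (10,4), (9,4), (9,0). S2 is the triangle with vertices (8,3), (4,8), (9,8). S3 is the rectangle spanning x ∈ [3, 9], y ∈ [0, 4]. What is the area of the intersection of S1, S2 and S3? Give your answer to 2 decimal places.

The intersection is the polygon with vertices (8,3), (7.2,4), (8.2,4).
By the shoelace formula its area is 0.50.

0.50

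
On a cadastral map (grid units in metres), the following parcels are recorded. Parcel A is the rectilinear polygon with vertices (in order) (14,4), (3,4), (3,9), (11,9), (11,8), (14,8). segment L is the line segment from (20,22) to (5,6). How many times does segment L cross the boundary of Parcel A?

The segment meets the boundary at (7.812,9).

1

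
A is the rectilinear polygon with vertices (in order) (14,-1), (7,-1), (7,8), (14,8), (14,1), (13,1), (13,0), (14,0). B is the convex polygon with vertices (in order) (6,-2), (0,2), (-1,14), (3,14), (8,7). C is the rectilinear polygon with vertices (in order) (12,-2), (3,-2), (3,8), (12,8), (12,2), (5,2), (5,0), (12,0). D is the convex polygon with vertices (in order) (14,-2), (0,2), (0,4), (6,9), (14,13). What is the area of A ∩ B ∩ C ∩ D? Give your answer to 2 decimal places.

2.89

The intersection is the polygon with vertices (8,7), (7,2.5), (7,8), (7.286,8).
By the shoelace formula its area is 2.89.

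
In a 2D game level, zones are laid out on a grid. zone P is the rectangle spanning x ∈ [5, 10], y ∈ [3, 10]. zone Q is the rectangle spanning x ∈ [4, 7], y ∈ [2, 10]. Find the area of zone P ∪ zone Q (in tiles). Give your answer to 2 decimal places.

45.00

By inclusion–exclusion:
Individual areas: |zone P| = 35, |zone Q| = 24.
|zone P∩zone Q|: x∈[5,7], y∈[3,10] → 2·7 = 14.
|zone P ∪ zone Q| = 59 − 14 = 45.00.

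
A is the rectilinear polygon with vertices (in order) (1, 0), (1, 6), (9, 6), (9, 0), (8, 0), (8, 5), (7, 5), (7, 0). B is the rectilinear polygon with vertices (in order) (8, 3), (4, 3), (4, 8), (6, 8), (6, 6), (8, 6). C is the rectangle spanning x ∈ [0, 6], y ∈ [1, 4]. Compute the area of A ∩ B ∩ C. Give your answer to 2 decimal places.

2.00

The intersection is the polygon with vertices (4,3), (4,4), (6,4), (6,3).
By the shoelace formula its area is 2.00.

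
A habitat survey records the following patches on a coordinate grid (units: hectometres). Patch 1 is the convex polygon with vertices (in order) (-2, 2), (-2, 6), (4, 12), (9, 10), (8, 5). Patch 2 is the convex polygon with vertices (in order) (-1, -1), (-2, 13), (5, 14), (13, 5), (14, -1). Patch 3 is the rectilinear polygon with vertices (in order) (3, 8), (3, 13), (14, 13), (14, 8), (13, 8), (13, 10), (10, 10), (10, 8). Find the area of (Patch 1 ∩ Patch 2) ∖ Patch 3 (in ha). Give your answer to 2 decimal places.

|Patch 1 ∩ Patch 2| = 63.7506.
|(Patch 1 ∩ Patch 2) ∩ Patch 3| = 17.948.
|(Patch 1 ∩ Patch 2) ∖ Patch 3| = 63.7506 − 17.948 = 45.80.

45.80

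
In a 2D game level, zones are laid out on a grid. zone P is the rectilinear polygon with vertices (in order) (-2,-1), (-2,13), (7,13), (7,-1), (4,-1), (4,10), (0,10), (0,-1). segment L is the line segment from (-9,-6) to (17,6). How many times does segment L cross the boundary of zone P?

The segment meets the boundary at (7,1.385), (4,0).

2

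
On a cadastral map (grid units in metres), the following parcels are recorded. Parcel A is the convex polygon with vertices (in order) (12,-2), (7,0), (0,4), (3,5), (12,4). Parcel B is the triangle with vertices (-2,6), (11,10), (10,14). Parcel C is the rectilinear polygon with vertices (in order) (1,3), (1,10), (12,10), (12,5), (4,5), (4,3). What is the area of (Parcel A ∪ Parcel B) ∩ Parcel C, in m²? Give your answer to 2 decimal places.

|Parcel A ∪ Parcel B| = 73.
|(Parcel A ∪ Parcel B) ∩ Parcel C| = 17.50.

17.50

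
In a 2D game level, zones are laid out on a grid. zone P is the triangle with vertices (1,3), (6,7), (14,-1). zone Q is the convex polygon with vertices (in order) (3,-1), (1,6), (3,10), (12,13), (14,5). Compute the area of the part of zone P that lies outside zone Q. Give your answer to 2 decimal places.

|zone P| = 36, |zone P∩zone Q| = 26.1856.
|zone P ∖ zone Q| = |zone P| − |zone P∩zone Q| = 36 − 26.1856 = 9.81.

9.81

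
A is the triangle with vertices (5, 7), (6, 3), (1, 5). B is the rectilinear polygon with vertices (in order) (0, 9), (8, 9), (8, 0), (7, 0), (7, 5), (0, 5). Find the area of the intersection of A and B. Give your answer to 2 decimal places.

The intersection is the polygon with vertices (5.5,5), (1,5), (5,7).
By the shoelace formula its area is 4.50.

4.50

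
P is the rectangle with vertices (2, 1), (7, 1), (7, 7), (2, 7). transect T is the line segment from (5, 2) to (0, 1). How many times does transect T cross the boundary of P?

The segment meets the boundary at (2,1.4).

1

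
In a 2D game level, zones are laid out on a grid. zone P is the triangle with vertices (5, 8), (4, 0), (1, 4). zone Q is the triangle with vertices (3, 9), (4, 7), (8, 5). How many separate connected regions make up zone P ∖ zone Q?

2

zone P ∖ zone Q splits into 2 disjoint pieces (area 0.0795, area 13.3824).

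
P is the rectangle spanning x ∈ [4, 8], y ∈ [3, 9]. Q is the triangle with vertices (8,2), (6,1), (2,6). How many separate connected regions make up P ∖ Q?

2

P ∖ Q splits into 2 disjoint pieces (area 21.9167, area 0.1).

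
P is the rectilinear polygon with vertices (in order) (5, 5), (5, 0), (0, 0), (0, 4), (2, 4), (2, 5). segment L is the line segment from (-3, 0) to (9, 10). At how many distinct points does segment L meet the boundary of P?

4

The segment meets the boundary at (3,5), (2,4.167), (1.8,4), (0,2.5).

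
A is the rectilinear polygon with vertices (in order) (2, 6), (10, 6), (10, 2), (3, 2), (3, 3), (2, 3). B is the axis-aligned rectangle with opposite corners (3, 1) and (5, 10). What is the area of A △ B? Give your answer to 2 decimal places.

|A| = 31, |B| = 18, |A∩B| = 8.
|A △ B| = |A| + |B| − 2·|A∩B| = 31 + 18 − 16 = 33.00.

33.00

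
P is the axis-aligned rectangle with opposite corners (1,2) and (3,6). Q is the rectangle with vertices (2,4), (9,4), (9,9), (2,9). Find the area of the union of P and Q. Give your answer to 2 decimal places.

By inclusion–exclusion:
Individual areas: |P| = 8, |Q| = 35.
|P∩Q|: x∈[2,3], y∈[4,6] → 1·2 = 2.
|P ∪ Q| = 43 − 2 = 41.00.

41.00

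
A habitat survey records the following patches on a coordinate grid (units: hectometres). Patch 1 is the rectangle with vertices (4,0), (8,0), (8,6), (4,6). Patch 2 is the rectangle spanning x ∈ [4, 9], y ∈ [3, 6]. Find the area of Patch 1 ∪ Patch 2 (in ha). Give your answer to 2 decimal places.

By inclusion–exclusion:
Individual areas: |Patch 1| = 24, |Patch 2| = 15.
|Patch 1∩Patch 2|: x∈[4,8], y∈[3,6] → 4·3 = 12.
|Patch 1 ∪ Patch 2| = 39 − 12 = 27.00.

27.00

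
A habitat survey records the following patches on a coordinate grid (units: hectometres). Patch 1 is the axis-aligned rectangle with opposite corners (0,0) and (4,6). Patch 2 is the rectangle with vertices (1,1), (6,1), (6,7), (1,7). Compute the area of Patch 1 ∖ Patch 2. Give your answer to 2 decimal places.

9.00

|Patch 1∩Patch 2|: x∈[1,4], y∈[1,6] → 3·5 = 15.
|Patch 1| = 24.
|Patch 1 ∖ Patch 2| = |Patch 1| − |Patch 1∩Patch 2| = 24 − 15 = 9.00.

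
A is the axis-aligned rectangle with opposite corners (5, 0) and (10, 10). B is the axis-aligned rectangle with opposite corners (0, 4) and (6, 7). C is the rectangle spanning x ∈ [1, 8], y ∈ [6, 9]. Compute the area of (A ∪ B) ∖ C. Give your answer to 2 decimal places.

|A ∪ B| = 65.
|(A ∪ B) ∩ C| = 13.
|(A ∪ B) ∖ C| = 65 − 13 = 52.00.

52.00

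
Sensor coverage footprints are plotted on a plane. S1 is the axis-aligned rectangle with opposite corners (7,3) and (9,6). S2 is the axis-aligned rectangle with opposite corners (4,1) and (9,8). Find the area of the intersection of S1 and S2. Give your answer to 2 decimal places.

6.00

|S1∩S2|: x∈[7,9], y∈[3,6] → 2·3 = 6.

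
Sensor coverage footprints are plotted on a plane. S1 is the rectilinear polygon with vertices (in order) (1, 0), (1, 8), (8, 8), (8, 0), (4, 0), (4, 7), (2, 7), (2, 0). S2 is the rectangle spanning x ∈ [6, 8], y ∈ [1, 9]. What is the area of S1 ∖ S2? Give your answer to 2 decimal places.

|S1| = 42, |S1∩S2| = 14.
|S1 ∖ S2| = |S1| − |S1∩S2| = 42 − 14 = 28.00.

28.00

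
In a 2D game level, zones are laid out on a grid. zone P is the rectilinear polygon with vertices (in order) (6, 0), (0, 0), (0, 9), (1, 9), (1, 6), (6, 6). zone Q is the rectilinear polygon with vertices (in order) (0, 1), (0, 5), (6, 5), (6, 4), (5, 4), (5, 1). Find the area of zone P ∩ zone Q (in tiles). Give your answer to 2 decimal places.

21.00

The intersection is the polygon with vertices (0,5), (6,5), (6,4), (5,4), (5,1), (0,1).
By the shoelace formula its area is 21.00.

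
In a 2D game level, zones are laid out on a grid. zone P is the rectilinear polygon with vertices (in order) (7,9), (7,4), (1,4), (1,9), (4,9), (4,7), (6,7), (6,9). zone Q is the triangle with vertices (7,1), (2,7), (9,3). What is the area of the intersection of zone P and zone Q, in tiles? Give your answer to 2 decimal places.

The intersection is the polygon with vertices (7,4), (4.5,4), (2,7), (7,4.143).
By the shoelace formula its area is 4.11.

4.11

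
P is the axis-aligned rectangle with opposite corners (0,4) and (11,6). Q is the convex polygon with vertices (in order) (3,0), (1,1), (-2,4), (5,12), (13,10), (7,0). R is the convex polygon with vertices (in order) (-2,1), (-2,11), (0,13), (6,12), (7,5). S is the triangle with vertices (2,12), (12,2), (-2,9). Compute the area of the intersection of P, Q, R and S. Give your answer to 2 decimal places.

2.05

The intersection is the polygon with vertices (6.857,6), (7,5), (6.471,4.765), (4,6).
By the shoelace formula its area is 2.05.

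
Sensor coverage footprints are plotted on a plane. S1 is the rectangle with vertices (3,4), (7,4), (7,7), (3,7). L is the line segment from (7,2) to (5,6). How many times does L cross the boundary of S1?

1

The segment meets the boundary at (6,4).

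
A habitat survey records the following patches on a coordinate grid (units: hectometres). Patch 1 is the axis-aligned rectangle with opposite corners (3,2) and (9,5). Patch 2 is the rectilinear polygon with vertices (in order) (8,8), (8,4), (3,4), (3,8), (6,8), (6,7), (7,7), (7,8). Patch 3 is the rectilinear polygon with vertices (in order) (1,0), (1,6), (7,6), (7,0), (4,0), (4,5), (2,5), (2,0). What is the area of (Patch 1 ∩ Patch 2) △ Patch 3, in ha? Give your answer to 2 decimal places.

|Patch 1 ∩ Patch 2| = 5.
|(Patch 1 ∩ Patch 2) ∩ Patch 3| = 3.
|(Patch 1 ∩ Patch 2) △ Patch 3| = 5 + 26 − 6 = 25.00.

25.00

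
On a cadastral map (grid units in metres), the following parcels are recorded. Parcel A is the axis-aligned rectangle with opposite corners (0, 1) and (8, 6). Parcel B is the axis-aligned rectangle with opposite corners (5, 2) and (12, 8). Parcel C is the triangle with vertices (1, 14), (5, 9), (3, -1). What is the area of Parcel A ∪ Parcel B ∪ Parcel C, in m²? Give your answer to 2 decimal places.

87.50

By inclusion–exclusion:
Individual areas: |Parcel A| = 40, |Parcel B| = 42, |Parcel C| = 25.
|Parcel A∩Parcel B|: x∈[5,8], y∈[2,6] → 3·4 = 12.
|Parcel A∩Parcel C| = 7.5.
|Parcel B∩Parcel C| = 0.
|Parcel A∩Parcel B∩Parcel C| = 0.
|Parcel A ∪ Parcel B ∪ Parcel C| = 107 − 19.5 + 0 = 87.50.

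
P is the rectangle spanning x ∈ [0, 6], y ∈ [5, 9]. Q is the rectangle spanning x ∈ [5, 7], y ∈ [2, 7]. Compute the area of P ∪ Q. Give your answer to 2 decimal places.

By inclusion–exclusion:
Individual areas: |P| = 24, |Q| = 10.
|P∩Q|: x∈[5,6], y∈[5,7] → 1·2 = 2.
|P ∪ Q| = 34 − 2 = 32.00.

32.00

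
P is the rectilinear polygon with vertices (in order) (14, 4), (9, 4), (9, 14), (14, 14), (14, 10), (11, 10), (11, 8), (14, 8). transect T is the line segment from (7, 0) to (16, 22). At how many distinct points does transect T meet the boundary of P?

The segment meets the boundary at (12.727,14), (11.091,10), (11,9.778), (9,4.889).

4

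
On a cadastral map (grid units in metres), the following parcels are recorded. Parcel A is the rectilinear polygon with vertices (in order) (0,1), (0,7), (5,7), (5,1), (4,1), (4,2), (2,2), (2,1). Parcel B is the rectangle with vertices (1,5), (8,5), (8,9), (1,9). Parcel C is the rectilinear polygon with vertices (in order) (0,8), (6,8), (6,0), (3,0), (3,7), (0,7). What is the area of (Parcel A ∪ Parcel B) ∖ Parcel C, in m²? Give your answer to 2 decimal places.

30.00

|Parcel A ∪ Parcel B| = 48.
|(Parcel A ∪ Parcel B) ∩ Parcel C| = 18.
|(Parcel A ∪ Parcel B) ∖ Parcel C| = 48 − 18 = 30.00.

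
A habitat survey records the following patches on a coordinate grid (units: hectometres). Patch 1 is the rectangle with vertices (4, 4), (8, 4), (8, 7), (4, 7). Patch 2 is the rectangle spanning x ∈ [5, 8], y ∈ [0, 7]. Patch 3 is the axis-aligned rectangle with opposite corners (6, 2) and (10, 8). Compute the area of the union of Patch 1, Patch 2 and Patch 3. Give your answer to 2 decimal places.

38.00

By inclusion–exclusion:
Individual areas: |Patch 1| = 12, |Patch 2| = 21, |Patch 3| = 24.
|Patch 1∩Patch 2|: x∈[5,8], y∈[4,7] → 3·3 = 9.
|Patch 1∩Patch 3|: x∈[6,8], y∈[4,7] → 2·3 = 6.
|Patch 2∩Patch 3|: x∈[6,8], y∈[2,7] → 2·5 = 10.
|Patch 1∩Patch 2∩Patch 3| = 6.
|Patch 1 ∪ Patch 2 ∪ Patch 3| = 57 − 25 + 6 = 38.00.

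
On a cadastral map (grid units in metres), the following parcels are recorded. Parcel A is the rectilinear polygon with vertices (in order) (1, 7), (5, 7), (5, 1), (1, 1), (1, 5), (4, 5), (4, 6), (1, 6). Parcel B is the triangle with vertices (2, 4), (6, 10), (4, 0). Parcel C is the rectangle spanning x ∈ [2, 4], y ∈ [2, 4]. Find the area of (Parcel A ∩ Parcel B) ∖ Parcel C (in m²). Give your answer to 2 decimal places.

7.15

|Parcel A ∩ Parcel B| = 10.15.
|(Parcel A ∩ Parcel B) ∩ Parcel C| = 3.
|(Parcel A ∩ Parcel B) ∖ Parcel C| = 10.15 − 3 = 7.15.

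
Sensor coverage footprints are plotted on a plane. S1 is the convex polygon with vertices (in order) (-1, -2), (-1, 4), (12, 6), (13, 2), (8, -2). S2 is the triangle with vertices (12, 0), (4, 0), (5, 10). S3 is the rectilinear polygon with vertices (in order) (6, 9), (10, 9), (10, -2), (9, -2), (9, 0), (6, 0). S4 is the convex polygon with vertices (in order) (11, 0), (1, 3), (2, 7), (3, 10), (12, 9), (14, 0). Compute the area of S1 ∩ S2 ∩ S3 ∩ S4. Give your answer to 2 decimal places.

15.40

The intersection is the polygon with vertices (10,0.3), (6,1.5), (6,5.077), (8.208,5.417), (10,2.857).
By the shoelace formula its area is 15.40.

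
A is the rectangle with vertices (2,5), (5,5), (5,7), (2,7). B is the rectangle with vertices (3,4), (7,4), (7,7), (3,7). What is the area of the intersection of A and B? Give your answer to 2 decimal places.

4.00

|A∩B|: x∈[3,5], y∈[5,7] → 2·2 = 4.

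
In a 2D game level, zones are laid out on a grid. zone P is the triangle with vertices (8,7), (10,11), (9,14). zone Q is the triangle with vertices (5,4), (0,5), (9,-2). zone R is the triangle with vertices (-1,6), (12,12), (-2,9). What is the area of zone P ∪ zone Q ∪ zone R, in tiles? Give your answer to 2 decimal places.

By inclusion–exclusion:
Individual areas: |zone P| = 5, |zone Q| = 13, |zone R| = 22.5.
|zone P∩zone Q| = 0.
|zone P∩zone R| = 0.9295.
|zone Q∩zone R| = 0.
|zone P∩zone Q∩zone R| = 0.
|zone P ∪ zone Q ∪ zone R| = 40.5 − 0.9295 + 0 = 39.57.

39.57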